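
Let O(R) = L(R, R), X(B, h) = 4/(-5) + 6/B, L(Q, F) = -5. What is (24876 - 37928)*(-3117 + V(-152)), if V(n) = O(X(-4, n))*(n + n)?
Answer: 20844044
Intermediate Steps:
X(B, h) = -⅘ + 6/B (X(B, h) = 4*(-⅕) + 6/B = -⅘ + 6/B)
O(R) = -5
V(n) = -10*n (V(n) = -5*(n + n) = -10*n)
(24876 - 37928)*(-3117 + V(-152)) = (24876 - 37928)*(-3117 - 10*(-152)) = -13052*(-3117 + 1520) = -13052*(-1597) = 20844044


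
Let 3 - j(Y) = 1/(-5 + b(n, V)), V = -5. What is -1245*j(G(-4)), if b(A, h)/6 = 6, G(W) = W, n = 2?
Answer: -114540/31 ≈ -3694.8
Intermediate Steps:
b(A, h) = 36 (b(A, h) = 6*6 = 36)
j(Y) = 92/31 (j(Y) = 3 - 1/(-5 + 36) = 3 - 1/31 = 92/31)
-1245*j(G(-4)) = -1245*92/31 = -114540/31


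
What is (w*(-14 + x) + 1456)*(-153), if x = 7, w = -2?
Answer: -224910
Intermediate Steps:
(w*(-14 + x) + 1456)*(-153) = (-2*(-14 + 7) + 1456)*(-153) = (-2*(-7) + 1456)*(-153) = (14 + 1456)*(-153) = 1470*(-153) = -224910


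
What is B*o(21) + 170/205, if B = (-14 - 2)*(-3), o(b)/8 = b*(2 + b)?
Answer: 7604386/41 ≈ 1.8547e+5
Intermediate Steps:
o(b) = 8*b*(2 + b) (o(b) = 8*(b*(2 + b)) = 8*b*(2 + b))
B = 48 (B = -16*(-3) = 48)
B*o(21) + 170/205 = 48*(8*21*(2 + 21)) + 170/205 = 48*(8*21*23) + 170*(1/205) = 48*3864 + 34/41 = 185472 + 34/41 = 7604386/41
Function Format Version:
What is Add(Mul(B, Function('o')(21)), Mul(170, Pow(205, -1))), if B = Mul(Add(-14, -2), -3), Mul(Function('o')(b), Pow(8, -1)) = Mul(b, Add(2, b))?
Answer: Rational(7604386, 41) ≈ 1.8547e+5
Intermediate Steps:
Function('o')(b) = Mul(8, b, Add(2, b)) (Function('o')(b) = Mul(8, Mul(b, Add(2, b))) = Mul(8, b, Add(2, b)))
B = 48 (B = Mul(-16, -3) = 48)
Add(Mul(B, Function('o')(21)), Mul(170, Pow(205, -1))) = Add(Mul(48, Mul(8, 21, Add(2, 21))), Mul(170, Pow(205, -1))) = Add(Mul(48, Mul(8, 21, 23)), Mul(170, Rational(1, 205))) = Add(Mul(48, 3864), Rational(34, 41)) = Add(185472, Rational(34, 41)) = Rational(7604386, 41)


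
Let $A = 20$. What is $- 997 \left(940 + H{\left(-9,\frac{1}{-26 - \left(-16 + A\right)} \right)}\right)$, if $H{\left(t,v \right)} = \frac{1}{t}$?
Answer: $- \frac{8433623}{9} \approx -9.3707 \cdot 10^{5}$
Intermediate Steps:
$- 997 \left(940 + H{\left(-9,\frac{1}{-26 - \left(-16 + A\right)} \right)}\right) = - 997 \left(940 + \frac{1}{-9}\right) = - 997 \left(940 - \frac{1}{9}\right) = \left(-997\right) \frac{8459}{9} = - \frac{8433623}{9}$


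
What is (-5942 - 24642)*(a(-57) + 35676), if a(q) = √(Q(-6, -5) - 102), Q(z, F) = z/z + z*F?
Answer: -1091114784 - 30584*I*√71 ≈ -1.0911e+9 - 2.5771e+5*I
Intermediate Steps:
Q(z, F) = 1 + F*z
a(q) = I*√71 (a(q) = √((1 - 5*(-6)) - 102) = √((1 + 30) - 102) = √(31 - 102) = √(-71) = I*√71)
(-5942 - 24642)*(a(-57) + 35676) = (-5942 - 24642)*(I*√71 + 35676) = -30584*(35676 + I*√71) = -1091114784 - 30584*I*√71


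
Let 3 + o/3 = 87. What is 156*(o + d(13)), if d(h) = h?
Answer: 41340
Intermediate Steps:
o = 252 (o = -9 + 3*87 = -9 + 261 = 252)
156*(o + d(13)) = 156*(252 + 13) = 156*265 = 41340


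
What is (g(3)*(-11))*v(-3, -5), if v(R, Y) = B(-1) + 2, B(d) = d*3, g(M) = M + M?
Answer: 66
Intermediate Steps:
g(M) = 2*M
B(d) = 3*d
v(R, Y) = -1 (v(R, Y) = 3*(-1) + 2 = -3 + 2 = -1)
(g(3)*(-11))*v(-3, -5) = ((2*3)*(-11))*(-1) = (6*(-11))*(-1) = -66*(-1) = 66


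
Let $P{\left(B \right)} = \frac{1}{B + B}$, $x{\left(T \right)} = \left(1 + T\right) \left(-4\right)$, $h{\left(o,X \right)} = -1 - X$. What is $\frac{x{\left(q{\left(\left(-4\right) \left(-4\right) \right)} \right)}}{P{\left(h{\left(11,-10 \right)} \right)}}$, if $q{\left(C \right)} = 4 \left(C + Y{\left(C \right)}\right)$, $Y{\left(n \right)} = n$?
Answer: $-9288$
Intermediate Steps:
$q{\left(C \right)} = 8 C$ ($q{\left(C \right)} = 4 \left(C + C\right) = 4 \cdot 2 C = 8 C$)
$x{\left(T \right)} = -4 - 4 T$
$P{\left(B \right)} = \frac{1}{2 B}$
$\frac{x{\left(q{\left(\left(-4\right) \left(-4\right) \right)} \right)}}{P{\left(h{\left(11,-10 \right)} \right)}} = \frac{-4 - 4 \cdot 8 \left(\left(-4\right) \left(-4\right)\right)}{\frac{1}{2} \frac{1}{-1 - -10}} = \frac{-4 - 4 \cdot 8 \cdot 16}{\frac{1}{2} \frac{1}{-1 + 10}} = \frac{-4 - 512}{\frac{1}{2} \cdot \frac{1}{9}} = - 516 \frac{1}{\frac{1}{18}} = \left(-516\right) 18 = -9288$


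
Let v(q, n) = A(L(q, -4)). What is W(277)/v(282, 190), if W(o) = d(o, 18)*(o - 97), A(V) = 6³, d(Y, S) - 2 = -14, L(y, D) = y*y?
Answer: -10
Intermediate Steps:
L(y, D) = y²
d(Y, S) = -12 (d(Y, S) = 2 - 14 = -12)
A(V) = 216
W(o) = 1164 - 12*o (W(o) = -12*(o - 97) = -12*(-97 + o) = 1164 - 12*o)
v(q, n) = 216
W(277)/v(282, 190) = (1164 - 12*277)/216 = (1164 - 3324)*(1/216) = -2160*1/216 = -10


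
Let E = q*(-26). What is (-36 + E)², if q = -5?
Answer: 8836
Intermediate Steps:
E = 130 (E = -5*(-26) = 130)
(-36 + E)² = (-36 + 130)² = 94² = 8836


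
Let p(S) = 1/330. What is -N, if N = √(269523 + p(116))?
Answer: -√29351055030/330 ≈ -519.16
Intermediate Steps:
p(S) = 1/330
N = √29351055030/330 (N = √(269523 + 1/330) = √(88942591/330) = √29351055030/330 ≈ 519.16)
-N = -√29351055030/330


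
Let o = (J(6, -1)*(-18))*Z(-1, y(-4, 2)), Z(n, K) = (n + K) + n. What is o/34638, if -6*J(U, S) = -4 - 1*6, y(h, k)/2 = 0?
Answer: 10/5773 ≈ 0.0017322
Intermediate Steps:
y(h, k) = 0 (y(h, k) = 2*0 = 0)
J(U, S) = 5/3 (J(U, S) = -(-4 - 1*6)/6 = -(-4 - 6)/6 = -1/6*(-10) = 5/3)
Z(n, K) = K + 2*n (Z(n, K) = (K + n) + n = K + 2*n)
o = 60 (o = ((5/3)*(-18))*(0 + 2*(-1)) = -30*(0 - 2) = -30*(-2) = 60)
o/34638 = 60/34638 = 60*(1/34638) = 10/5773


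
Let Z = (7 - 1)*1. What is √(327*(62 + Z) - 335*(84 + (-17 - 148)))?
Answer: √49371 ≈ 222.20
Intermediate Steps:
Z = 6 (Z = 6*1 = 6)
√(327*(62 + Z) - 335*(84 + (-17 - 148))) = √(327*(62 + 6) - 335*(84 + (-17 - 148))) = √(327*68 - 335*(84 - 165)) = √(22236 - 335*(-81)) = √(22236 + 27135) = √49371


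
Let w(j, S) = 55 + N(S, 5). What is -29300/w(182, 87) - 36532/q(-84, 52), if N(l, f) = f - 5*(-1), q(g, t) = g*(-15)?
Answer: -1964629/4095 ≈ -479.76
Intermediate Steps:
q(g, t) = -15*g
N(l, f) = 5 + f (N(l, f) = f + 5 = 5 + f)
w(j, S) = 65 (w(j, S) = 55 + (5 + 5) = 55 + 10 = 65)
-29300/w(182, 87) - 36532/q(-84, 52) = -29300/65 - 36532/((-15*(-84))) = -29300*1/65 - 36532/1260 = -5860/13 - 36532*1/1260 = -5860/13 - 9133/315 = -1964629/4095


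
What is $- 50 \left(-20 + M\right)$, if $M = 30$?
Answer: $-500$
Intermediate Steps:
$- 50 \left(-20 + M\right) = - 50 \left(-20 + 30\right) = \left(-50\right) 10 = -500$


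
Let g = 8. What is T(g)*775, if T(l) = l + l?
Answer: 12400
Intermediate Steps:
T(l) = 2*l
T(g)*775 = (2*8)*775 = 16*775 = 12400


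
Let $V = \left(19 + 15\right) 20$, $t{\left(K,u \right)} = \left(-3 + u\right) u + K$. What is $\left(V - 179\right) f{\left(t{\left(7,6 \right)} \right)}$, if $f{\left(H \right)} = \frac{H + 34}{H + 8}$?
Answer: $\frac{9853}{11} \approx 895.73$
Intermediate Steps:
$t{\left(K,u \right)} = K + u \left(-3 + u\right)$ ($t{\left(K,u \right)} = u \left(-3 + u\right) + K = K + u \left(-3 + u\right)$)
$V = 680$ ($V = 34 \cdot 20 = 680$)
$f{\left(H \right)} = \frac{34 + H}{8 + H}$
$\left(V - 179\right) f{\left(t{\left(7,6 \right)} \right)} = \left(680 - 179\right) \frac{34 + \left(7 + 6^{2} - 18\right)}{8 + \left(7 + 6^{2} - 18\right)} = 501 \frac{34 + \left(7 + 36 - 18\right)}{8 + \left(7 + 36 - 18\right)} = 501 \frac{34 + 25}{8 + 25} = 501 \cdot \frac{1}{33} \cdot 59 = 501 \cdot \frac{59}{33} = \frac{9853}{11}$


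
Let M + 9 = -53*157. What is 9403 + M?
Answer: 1073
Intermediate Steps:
M = -8330 (M = -9 - 53*157 = -9 - 8321 = -8330)
9403 + M = 9403 - 8330 = 1073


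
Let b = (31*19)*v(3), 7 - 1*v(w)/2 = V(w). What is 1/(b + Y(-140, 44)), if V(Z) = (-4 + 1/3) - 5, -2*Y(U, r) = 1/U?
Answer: 840/15502483 ≈ 5.4185e-5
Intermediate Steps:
Y(U, r) = -1/(2*U)
V(Z) = -26/3 (V(Z) = (-4 + 1/3) - 5 = -11/3 - 5 = -26/3)
v(w) = 94/3 (v(w) = 14 - 2*(-26/3) = 14 + 52/3 = 94/3)
b = 55366/3 (b = (31*19)*(94/3) = 589*(94/3) = 55366/3 ≈ 18455.)
1/(b + Y(-140, 44)) = 1/(55366/3 - 1/2/(-140)) = 1/(55366/3 - 1/2*(-1/140)) = 1/(55366/3 + 1/280) = 1/(15502483/840) = 840/15502483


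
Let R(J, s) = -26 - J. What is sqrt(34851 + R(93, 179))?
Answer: 2*sqrt(8683) ≈ 186.37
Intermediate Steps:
sqrt(34851 + R(93, 179)) = sqrt(34851 + (-26 - 1*93)) = sqrt(34851 + (-26 - 93)) = sqrt(34851 - 119) = sqrt(34732) = 2*sqrt(8683)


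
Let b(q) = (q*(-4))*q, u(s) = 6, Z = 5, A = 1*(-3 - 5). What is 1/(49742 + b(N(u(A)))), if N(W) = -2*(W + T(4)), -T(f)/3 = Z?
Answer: 1/48446 ≈ 2.0642e-5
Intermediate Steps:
A = -8 (A = 1*(-8) = -8)
T(f) = -15 (T(f) = -3*5 = -15)
N(W) = 30 - 2*W (N(W) = -2*(W - 15) = -2*(-15 + W) = 30 - 2*W)
b(q) = -4*q² (b(q) = (-4*q)*q = -4*q²)
1/(49742 + b(N(u(A)))) = 1/(49742 - 4*(30 - 2*6)²) = 1/(49742 - 4*(30 - 12)²) = 1/(49742 - 4*18²) = 1/(49742 - 4*324) = 1/(49742 - 1296) = 1/48446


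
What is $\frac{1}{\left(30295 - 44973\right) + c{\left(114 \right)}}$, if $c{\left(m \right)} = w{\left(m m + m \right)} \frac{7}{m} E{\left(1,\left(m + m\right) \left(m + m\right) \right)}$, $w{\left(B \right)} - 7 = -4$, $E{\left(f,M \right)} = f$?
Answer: $- \frac{38}{557757} \approx -6.813 \cdot 10^{-5}$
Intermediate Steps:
$w{\left(B \right)} = 3$ ($w{\left(B \right)} = 7 - 4 = 3$)
$c{\left(m \right)} = \frac{21}{m}$ ($c{\left(m \right)} = 3 \frac{7}{m} 1 = \frac{21}{m} 1 = \frac{21}{m}$)
$\frac{1}{\left(30295 - 44973\right) + c{\left(114 \right)}} = \frac{1}{\left(30295 - 44973\right) + \frac{21}{114}} = \frac{1}{\left(30295 - 44973\right) + 21 \cdot \frac{1}{114}} = \frac{1}{-14678 + \frac{7}{38}} = \frac{1}{- \frac{557757}{38}} = - \frac{38}{557757}$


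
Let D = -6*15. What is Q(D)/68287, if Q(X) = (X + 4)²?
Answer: 7396/68287 ≈ 0.10831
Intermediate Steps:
D = -90
Q(X) = (4 + X)²
Q(D)/68287 = (4 - 90)²/68287 = (-86)²*(1/68287) = 7396*(1/68287) = 7396/68287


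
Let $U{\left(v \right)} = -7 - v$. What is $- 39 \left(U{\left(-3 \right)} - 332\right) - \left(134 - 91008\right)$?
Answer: $103978$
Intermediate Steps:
$- 39 \left(U{\left(-3 \right)} - 332\right) - \left(134 - 91008\right) = - 39 \left(\left(-7 - -3\right) - 332\right) - \left(134 - 91008\right) = - 39 \left(\left(-7 + 3\right) - 332\right) - \left(134 - 91008\right) = - 39 \left(-4 - 332\right) - -90874 = \left(-39\right) \left(-336\right) + 90874 = 13104 + 90874 = 103978$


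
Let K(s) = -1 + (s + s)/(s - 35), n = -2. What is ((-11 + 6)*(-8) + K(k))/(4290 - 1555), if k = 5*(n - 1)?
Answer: 198/13675 ≈ 0.014479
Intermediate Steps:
k = -15 (k = 5*(-2 - 1) = 5*(-3) = -15)
K(s) = -1 + 2*s/(-35 + s) (K(s) = -1 + (2*s)/(-35 + s) = -1 + 2*s/(-35 + s))
((-11 + 6)*(-8) + K(k))/(4290 - 1555) = ((-11 + 6)*(-8) + (35 - 15)/(-35 - 15))/(4290 - 1555) = (-5*(-8) + 20/(-50))/2735 = (40 - 1/50*20)*(1/2735) = (40 - 2/5)*(1/2735) = (198/5)*(1/2735) = 198/13675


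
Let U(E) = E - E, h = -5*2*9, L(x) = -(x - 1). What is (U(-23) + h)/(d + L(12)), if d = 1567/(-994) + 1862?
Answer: -89460/1838327 ≈ -0.048664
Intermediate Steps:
L(x) = 1 - x (L(x) = -(-1 + x) = 1 - x)
h = -90 (h = -10*9 = -90)
U(E) = 0
d = 1849261/994 (d = 1567*(-1/994) + 1862 = -1567/994 + 1862 = 1849261/994 ≈ 1860.4)
(U(-23) + h)/(d + L(12)) = (0 - 90)/(1849261/994 + (1 - 1*12)) = -90/(1849261/994 + (1 - 12)) = -90/(1849261/994 - 11) = -90/1838327/994 = -90*994/1838327 = -89460/1838327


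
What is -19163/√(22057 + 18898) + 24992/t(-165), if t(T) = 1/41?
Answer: 1024672 - 19163*√40955/40955 ≈ 1.0246e+6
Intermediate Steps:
t(T) = 1/41
-19163/√(22057 + 18898) + 24992/t(-165) = -19163/√(22057 + 18898) + 24992/(1/41) = -19163*√40955/40955 + 24992*41 = -19163*√40955/40955 + 1024672 = 1024672 - 19163*√40955/40955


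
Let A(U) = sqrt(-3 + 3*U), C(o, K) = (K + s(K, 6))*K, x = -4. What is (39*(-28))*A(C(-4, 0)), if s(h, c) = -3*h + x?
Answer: -1092*I*sqrt(3) ≈ -1891.4*I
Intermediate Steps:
s(h, c) = -4 - 3*h (s(h, c) = -3*h - 4 = -4 - 3*h)
C(o, K) = K*(-4 - 2*K) (C(o, K) = (K + (-4 - 3*K))*K = (-4 - 2*K)*K = K*(-4 - 2*K))
(39*(-28))*A(C(-4, 0)) = (39*(-28))*sqrt(-3 + 3*(-2*0*(2 + 0))) = -1092*sqrt(-3 + 3*(-2*0*2)) = -1092*sqrt(-3 + 3*0) = -1092*sqrt(-3 + 0) = -1092*I*sqrt(3)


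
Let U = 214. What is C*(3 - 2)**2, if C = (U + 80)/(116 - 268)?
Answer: -147/76 ≈ -1.9342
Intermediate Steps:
C = -147/76 (C = (214 + 80)/(116 - 268) = 294/(-152) = 294*(-1/152) = -147/76 ≈ -1.9342)
C*(3 - 2)**2 = -147*(3 - 2)**2/76 = -147/76*1**2 = -147/76*1 = -147/76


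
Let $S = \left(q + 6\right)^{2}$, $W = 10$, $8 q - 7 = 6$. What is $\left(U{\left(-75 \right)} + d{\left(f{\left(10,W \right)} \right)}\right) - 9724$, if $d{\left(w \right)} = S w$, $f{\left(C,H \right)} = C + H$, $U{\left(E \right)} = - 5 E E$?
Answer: $- \frac{586979}{16} \approx -36686.0$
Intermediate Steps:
$q = \frac{13}{8}$ ($q = \frac{7}{8} + \frac{1}{8} \cdot 6 = \frac{7}{8} + \frac{3}{4} = \frac{13}{8} \approx 1.625$)
$U{\left(E \right)} = - 5 E^{2}$
$S = \frac{3721}{64}$ ($S = \left(\frac{13}{8} + 6\right)^{2} = \left(\frac{61}{8}\right)^{2} = \frac{3721}{64} \approx 58.141$)
$d{\left(w \right)} = \frac{3721 w}{64}$
$\left(U{\left(-75 \right)} + d{\left(f{\left(10,W \right)} \right)}\right) - 9724 = \left(- 5 \left(-75\right)^{2} + \frac{3721 \left(10 + 10\right)}{64}\right) - 9724 = \left(\left(-5\right) 5625 + \frac{3721}{64} \cdot 20\right) - 9724 = \left(-28125 + \frac{18605}{16}\right) - 9724 = - \frac{431395}{16} - 9724 = - \frac{586979}{16}$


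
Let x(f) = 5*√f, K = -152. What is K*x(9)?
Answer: -2280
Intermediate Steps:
K*x(9) = -760*√9 = -760*3 = -152*15 = -2280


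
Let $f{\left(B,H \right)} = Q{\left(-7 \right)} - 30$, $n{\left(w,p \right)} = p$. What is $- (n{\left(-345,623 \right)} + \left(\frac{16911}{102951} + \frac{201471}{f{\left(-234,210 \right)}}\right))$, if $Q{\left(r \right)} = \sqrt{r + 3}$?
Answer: $\frac{31347375583}{5170428} + \frac{201471 i}{452} \approx 6062.8 + 445.73 i$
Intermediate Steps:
$Q{\left(r \right)} = \sqrt{3 + r}$
$f{\left(B,H \right)} = -30 + 2 i$ ($f{\left(B,H \right)} = \sqrt{3 - 7} - 30 = \sqrt{-4} - 30 = 2 i - 30 = -30 + 2 i$)
$- (n{\left(-345,623 \right)} + \left(\frac{16911}{102951} + \frac{201471}{f{\left(-234,210 \right)}}\right)) = - (623 + \left(\frac{16911}{102951} + \frac{201471}{-30 + 2 i}\right)) = - (623 + \left(16911 \cdot \frac{1}{102951} + 201471 \frac{-30 - 2 i}{904}\right)) = - (623 + \left(\frac{1879}{11439} + \frac{201471 \left(-30 - 2 i\right)}{904}\right)) = - (\frac{7128376}{11439} + \frac{201471 \left(-30 - 2 i\right)}{904}) = - \frac{7128376}{11439} - \frac{201471 \left(-30 - 2 i\right)}{904}$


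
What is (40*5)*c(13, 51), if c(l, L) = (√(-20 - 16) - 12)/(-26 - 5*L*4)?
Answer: 1200/523 - 600*I/523 ≈ 2.2945 - 1.1472*I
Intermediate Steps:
c(l, L) = (-12 + 6*I)/(-26 - 20*L) (c(l, L) = (√(-36) - 12)/(-26 - 20*L) = (6*I - 12)/(-26 - 20*L) = (-12 + 6*I)/(-26 - 20*L))
(40*5)*c(13, 51) = (40*5)*(3*(2 - I)/(13 + 10*51)) = 200*(3*(2 - I)/(13 + 510)) = 200*(3*(2 - I)/523) = 200*(3*(1/523)*(2 - I)) = 200*(6/523 - 3*I/523) = 1200/523 - 600*I/523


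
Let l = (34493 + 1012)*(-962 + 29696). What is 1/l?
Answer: 1/1020200670 ≈ 9.8020e-10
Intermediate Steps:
l = 1020200670 (l = 35505*28734 = 1020200670)
1/l = 1/1020200670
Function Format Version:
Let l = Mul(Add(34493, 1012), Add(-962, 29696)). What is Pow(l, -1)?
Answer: Rational(1, 1020200670) ≈ 9.8020e-10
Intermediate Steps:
l = 1020200670 (l = Mul(35505, 28734) = 1020200670)
Pow(l, -1) = Pow(1020200670, -1) = Rational(1, 1020200670)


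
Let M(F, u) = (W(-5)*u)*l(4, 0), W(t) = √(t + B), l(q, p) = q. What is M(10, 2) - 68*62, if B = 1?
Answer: -4216 + 16*I ≈ -4216.0 + 16.0*I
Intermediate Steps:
W(t) = √(1 + t) (W(t) = √(t + 1) = √(1 + t))
M(F, u) = 8*I*u (M(F, u) = (√(1 - 5)*u)*4 = (√(-4)*u)*4 = ((2*I)*u)*4 = (2*I*u)*4 = 8*I*u)
M(10, 2) - 68*62 = 8*I*2 - 68*62 = 16*I - 4216 = -4216 + 16*I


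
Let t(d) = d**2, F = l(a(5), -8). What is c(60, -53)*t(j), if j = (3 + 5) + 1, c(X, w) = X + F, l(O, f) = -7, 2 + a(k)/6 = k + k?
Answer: 4293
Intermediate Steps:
a(k) = -12 + 12*k (a(k) = -12 + 6*(k + k) = -12 + 6*(2*k) = -12 + 12*k)
F = -7
c(X, w) = -7 + X (c(X, w) = X - 7 = -7 + X)
j = 9 (j = 8 + 1 = 9)
c(60, -53)*t(j) = (-7 + 60)*9**2 = 53*81 = 4293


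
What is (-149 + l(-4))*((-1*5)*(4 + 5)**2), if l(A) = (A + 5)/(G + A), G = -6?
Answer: 120771/2 ≈ 60386.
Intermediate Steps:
l(A) = (5 + A)/(-6 + A) (l(A) = (A + 5)/(-6 + A) = (5 + A)/(-6 + A))
(-149 + l(-4))*((-1*5)*(4 + 5)**2) = (-149 + (5 - 4)/(-6 - 4))*((-1*5)*(4 + 5)**2) = (-149 + 1/(-10))*(-5*9**2) = (-149 - 1/10*1)*(-5*81) = (-149 - 1/10)*(-405) = -1491/10*(-405) = 120771/2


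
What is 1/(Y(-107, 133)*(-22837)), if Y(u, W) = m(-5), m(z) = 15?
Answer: -1/342555 ≈ -2.9192e-6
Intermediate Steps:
Y(u, W) = 15
1/(Y(-107, 133)*(-22837)) = 1/(15*(-22837)) = (1/15)*(-1/22837) = -1/342555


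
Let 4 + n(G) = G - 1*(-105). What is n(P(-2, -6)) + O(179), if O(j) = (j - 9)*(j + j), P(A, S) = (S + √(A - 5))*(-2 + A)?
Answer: 60985 - 4*I*√7 ≈ 60985.0 - 10.583*I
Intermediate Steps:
P(A, S) = (-2 + A)*(S + √(-5 + A)) (P(A, S) = (S + √(-5 + A))*(-2 + A) = (-2 + A)*(S + √(-5 + A)))
O(j) = 2*j*(-9 + j) (O(j) = (-9 + j)*(2*j) = 2*j*(-9 + j))
n(G) = 101 + G (n(G) = -4 + (G - 1*(-105)) = -4 + (G + 105) = -4 + (105 + G) = 101 + G)
n(P(-2, -6)) + O(179) = (101 + (-2*(-6) - 2*√(-5 - 2) - 2*(-6) - 2*√(-5 - 2))) + 2*179*(-9 + 179) = (101 + (12 - 2*I*√7 + 12 - 2*I*√7)) + 2*179*170 = (101 + (12 - 2*I*√7 + 12 - 2*I*√7)) + 60860 = (101 + (24 - 4*I*√7)) + 60860 = (125 - 4*I*√7) + 60860 = 60985 - 4*I*√7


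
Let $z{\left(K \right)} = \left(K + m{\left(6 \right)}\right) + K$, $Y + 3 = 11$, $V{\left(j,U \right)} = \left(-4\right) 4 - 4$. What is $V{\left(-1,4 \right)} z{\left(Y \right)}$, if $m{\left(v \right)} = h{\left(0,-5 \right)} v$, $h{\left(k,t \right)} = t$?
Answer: $280$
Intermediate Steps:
$V{\left(j,U \right)} = -20$ ($V{\left(j,U \right)} = -16 - 4 = -20$)
$Y = 8$ ($Y = -3 + 11 = 8$)
$m{\left(v \right)} = - 5 v$
$z{\left(K \right)} = -30 + 2 K$ ($z{\left(K \right)} = \left(K - 30\right) + K = \left(-30 + K\right) + K = -30 + 2 K$)
$V{\left(-1,4 \right)} z{\left(Y \right)} = - 20 \left(-30 + 2 \cdot 8\right) = - 20 \left(-30 + 16\right) = \left(-20\right) \left(-14\right) = 280$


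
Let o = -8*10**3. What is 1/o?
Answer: -1/8000 ≈ -0.00012500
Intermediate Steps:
o = -8000 (o = -8*1000 = -8000)
1/o = 1/(-8000) = -1/8000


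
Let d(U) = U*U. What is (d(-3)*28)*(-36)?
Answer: -9072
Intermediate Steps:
d(U) = U**2
(d(-3)*28)*(-36) = ((-3)**2*28)*(-36) = (9*28)*(-36) = 252*(-36) = -9072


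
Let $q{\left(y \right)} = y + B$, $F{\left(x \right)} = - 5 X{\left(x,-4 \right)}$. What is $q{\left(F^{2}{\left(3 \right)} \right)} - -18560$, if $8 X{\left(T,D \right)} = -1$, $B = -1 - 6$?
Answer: $\frac{1187417}{64} \approx 18553.0$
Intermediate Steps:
$B = -7$ ($B = -1 - 6 = -7$)
$X{\left(T,D \right)} = - \frac{1}{8}$ ($X{\left(T,D \right)} = \frac{1}{8} \left(-1\right) = - \frac{1}{8}$)
$F{\left(x \right)} = \frac{5}{8}$ ($F{\left(x \right)} = \left(-5\right) \left(- \frac{1}{8}\right) = \frac{5}{8}$)
$q{\left(y \right)} = -7 + y$ ($q{\left(y \right)} = y - 7 = -7 + y$)
$q{\left(F^{2}{\left(3 \right)} \right)} - -18560 = \left(-7 + \left(\frac{5}{8}\right)^{2}\right) - -18560 = \left(-7 + \frac{25}{64}\right) + 18560 = - \frac{423}{64} + 18560 = \frac{1187417}{64}$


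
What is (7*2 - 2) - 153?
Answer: -141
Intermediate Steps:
(7*2 - 2) - 153 = (14 - 2) - 153 = 12 - 153 = -141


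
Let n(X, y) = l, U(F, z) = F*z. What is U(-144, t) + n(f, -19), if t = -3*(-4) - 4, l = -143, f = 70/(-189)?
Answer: -1295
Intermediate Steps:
f = -10/27 (f = 70*(-1/189) = -10/27 ≈ -0.37037)
t = 8 (t = 12 - 4 = 8)
n(X, y) = -143
U(-144, t) + n(f, -19) = -144*8 - 143 = -1152 - 143 = -1295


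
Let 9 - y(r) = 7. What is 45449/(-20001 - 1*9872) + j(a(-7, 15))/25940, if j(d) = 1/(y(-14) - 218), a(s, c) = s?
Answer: -254652594833/167379613920 ≈ -1.5214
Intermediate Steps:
y(r) = 2 (y(r) = 9 - 1*7 = 9 - 7 = 2)
j(d) = -1/216 (j(d) = 1/(2 - 218) = 1/(-216) = -1/216)
45449/(-20001 - 1*9872) + j(a(-7, 15))/25940 = 45449/(-20001 - 1*9872) - 1/216/25940 = 45449/(-20001 - 9872) - 1/216*1/25940 = 45449/(-29873) - 1/5603040 = 45449*(-1/29873) - 1/5603040 = -45449/29873 - 1/5603040 = -254652594833/167379613920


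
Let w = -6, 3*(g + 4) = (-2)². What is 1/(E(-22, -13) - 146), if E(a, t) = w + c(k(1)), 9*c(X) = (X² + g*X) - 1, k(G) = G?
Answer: -27/4112 ≈ -0.0065661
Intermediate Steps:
g = -8/3 (g = -4 + (⅓)*(-2)² = -4 + (⅓)*4 = -4 + 4/3 = -8/3 ≈ -2.6667)
c(X) = -⅑ - 8*X/27 + X²/9 (c(X) = ((X² - 8*X/3) - 1)/9 = (-1 + X² - 8*X/3)/9 = -⅑ - 8*X/27 + X²/9)
E(a, t) = -170/27 (E(a, t) = -6 + (-⅑ - 8/27*1 + (⅑)*1²) = -6 + (-⅑ - 8/27 + (⅑)*1) = -6 + (-⅑ - 8/27 + ⅑) = -6 - 8/27 = -170/27)
1/(E(-22, -13) - 146) = 1/(-170/27 - 146) = 1/(-4112/27) = -27/4112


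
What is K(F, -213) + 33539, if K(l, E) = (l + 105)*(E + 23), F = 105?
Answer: -6361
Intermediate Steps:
K(l, E) = (23 + E)*(105 + l) (K(l, E) = (105 + l)*(23 + E) = (23 + E)*(105 + l))
K(F, -213) + 33539 = (2415 + 23*105 + 105*(-213) - 213*105) + 33539 = (2415 + 2415 - 22365 - 22365) + 33539 = -39900 + 33539 = -6361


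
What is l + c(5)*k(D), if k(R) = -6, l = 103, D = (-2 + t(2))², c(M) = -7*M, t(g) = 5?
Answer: 313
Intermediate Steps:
D = 9 (D = (-2 + 5)² = 3² = 9)
l + c(5)*k(D) = 103 - 7*5*(-6) = 103 - 35*(-6) = 103 + 210 = 313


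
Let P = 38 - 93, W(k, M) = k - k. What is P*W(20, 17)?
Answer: 0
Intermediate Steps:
W(k, M) = 0
P = -55
P*W(20, 17) = -55*0 = 0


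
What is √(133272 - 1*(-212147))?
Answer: √345419 ≈ 587.72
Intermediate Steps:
√(133272 - 1*(-212147)) = √(133272 + 212147) = √345419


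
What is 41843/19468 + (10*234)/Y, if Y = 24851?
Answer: 1085395513/483799268 ≈ 2.2435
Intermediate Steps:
41843/19468 + (10*234)/Y = 41843/19468 + (10*234)/24851 = 41843*(1/19468) + 2340*(1/24851) = 41843/19468 + 2340/24851 = 1085395513/483799268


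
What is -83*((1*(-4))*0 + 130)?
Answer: -10790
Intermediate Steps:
-83*((1*(-4))*0 + 130) = -83*(-4*0 + 130) = -83*(0 + 130) = -83*130 = -10790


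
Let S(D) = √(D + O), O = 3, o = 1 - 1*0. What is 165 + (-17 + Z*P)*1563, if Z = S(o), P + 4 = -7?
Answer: -60792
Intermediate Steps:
o = 1 (o = 1 + 0 = 1)
P = -11 (P = -4 - 7 = -11)
S(D) = √(3 + D) (S(D) = √(D + 3) = √(3 + D))
Z = 2 (Z = √(3 + 1) = √4 = 2)
165 + (-17 + Z*P)*1563 = 165 + (-17 + 2*(-11))*1563 = 165 + (-17 - 22)*1563 = 165 - 39*1563 = 165 - 60957 = -60792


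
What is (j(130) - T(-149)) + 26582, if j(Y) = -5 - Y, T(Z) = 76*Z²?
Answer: -1660829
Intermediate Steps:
(j(130) - T(-149)) + 26582 = ((-5 - 1*130) - 76*(-149)²) + 26582 = ((-5 - 130) - 76*22201) + 26582 = (-135 - 1*1687276) + 26582 = (-135 - 1687276) + 26582 = -1687411 + 26582 = -1660829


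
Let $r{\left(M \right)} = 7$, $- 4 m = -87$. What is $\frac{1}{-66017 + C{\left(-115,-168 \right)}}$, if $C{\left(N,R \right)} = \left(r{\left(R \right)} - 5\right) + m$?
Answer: $- \frac{4}{263973} \approx -1.5153 \cdot 10^{-5}$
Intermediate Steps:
$m = \frac{87}{4}$ ($m = \left(- \frac{1}{4}\right) \left(-87\right) = \frac{87}{4} \approx 21.75$)
$C{\left(N,R \right)} = \frac{95}{4}$ ($C{\left(N,R \right)} = \left(7 - 5\right) + \frac{87}{4} = 2 + \frac{87}{4} = \frac{95}{4}$)
$\frac{1}{-66017 + C{\left(-115,-168 \right)}} = \frac{1}{-66017 + \frac{95}{4}} = \frac{1}{- \frac{263973}{4}} = - \frac{4}{263973}$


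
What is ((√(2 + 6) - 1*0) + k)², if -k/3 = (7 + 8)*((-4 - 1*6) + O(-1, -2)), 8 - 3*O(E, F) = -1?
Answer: 99233 + 1260*√2 ≈ 1.0101e+5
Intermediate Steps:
O(E, F) = 3 (O(E, F) = 8/3 - ⅓*(-1) = 8/3 + ⅓ = 3)
k = 315 (k = -3*(7 + 8)*((-4 - 1*6) + 3) = -45*((-4 - 6) + 3) = -45*(-10 + 3) = -45*(-7) = -3*(-105) = 315)
((√(2 + 6) - 1*0) + k)² = ((√(2 + 6) - 1*0) + 315)² = ((√8 + 0) + 315)² = ((2*√2 + 0) + 315)² = (2*√2 + 315)² = (315 + 2*√2)²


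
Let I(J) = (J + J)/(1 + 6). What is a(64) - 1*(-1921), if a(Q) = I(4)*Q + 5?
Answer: 13994/7 ≈ 1999.1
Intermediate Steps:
I(J) = 2*J/7 (I(J) = (2*J)/7 = (2*J)*(⅐) = 2*J/7)
a(Q) = 5 + 8*Q/7 (a(Q) = ((2/7)*4)*Q + 5 = 8*Q/7 + 5 = 5 + 8*Q/7)
a(64) - 1*(-1921) = (5 + (8/7)*64) - 1*(-1921) = (5 + 512/7) + 1921 = 547/7 + 1921 = 13994/7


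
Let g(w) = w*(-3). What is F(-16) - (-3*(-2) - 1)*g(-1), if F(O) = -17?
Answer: -32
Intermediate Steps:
g(w) = -3*w
F(-16) - (-3*(-2) - 1)*g(-1) = -17 - (-3*(-2) - 1)*(-3*(-1)) = -17 - (6 - 1)*3 = -17 - 5*3 = -17 - 1*15 = -17 - 15 = -32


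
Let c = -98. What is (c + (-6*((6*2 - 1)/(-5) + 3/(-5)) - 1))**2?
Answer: 168921/25 ≈ 6756.8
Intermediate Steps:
(c + (-6*((6*2 - 1)/(-5) + 3/(-5)) - 1))**2 = (-98 + (-6*((6*2 - 1)/(-5) + 3/(-5)) - 1))**2 = (-98 + (-6*((12 - 1)*(-1/5) + 3*(-1/5)) - 1))**2 = (-98 + (-6*(11*(-1/5) - 3/5) - 1))**2 = (-98 + (-6*(-11/5 - 3/5) - 1))**2 = (-98 + (-6*(-14/5) - 1))**2 = (-98 + (84/5 - 1))**2 = (-98 + 79/5)**2 = (-411/5)**2 = 168921/25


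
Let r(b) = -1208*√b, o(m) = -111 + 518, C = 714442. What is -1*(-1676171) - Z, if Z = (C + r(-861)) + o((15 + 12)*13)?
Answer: 961322 + 1208*I*√861 ≈ 9.6132e+5 + 35446.0*I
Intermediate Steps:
o(m) = 407
Z = 714849 - 1208*I*√861 (Z = (714442 - 1208*I*√861) + 407 = 714849 - 1208*I*√861 ≈ 7.1485e+5 - 35446.0*I)
-1*(-1676171) - Z = -1*(-1676171) - (714849 - 1208*I*√861) = 1676171 + (-714849 + 1208*I*√861) = 961322 + 1208*I*√861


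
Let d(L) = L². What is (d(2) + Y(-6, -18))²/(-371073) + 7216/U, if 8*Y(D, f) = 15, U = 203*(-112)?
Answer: -10713790061/33746862912 ≈ -0.31748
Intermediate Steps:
U = -22736
Y(D, f) = 15/8 (Y(D, f) = (⅛)*15 = 15/8)
(d(2) + Y(-6, -18))²/(-371073) + 7216/U = (2² + 15/8)²/(-371073) + 7216/(-22736) = (4 + 15/8)²*(-1/371073) + 7216*(-1/22736) = (47/8)²*(-1/371073) - 451/1421 = (2209/64)*(-1/371073) - 451/1421 = -2209/23748672 - 451/1421 = -10713790061/33746862912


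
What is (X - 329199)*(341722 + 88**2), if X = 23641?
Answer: -106782132028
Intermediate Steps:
(X - 329199)*(341722 + 88**2) = (23641 - 329199)*(341722 + 88**2) = -305558*(341722 + 7744) = -305558*349466 = -106782132028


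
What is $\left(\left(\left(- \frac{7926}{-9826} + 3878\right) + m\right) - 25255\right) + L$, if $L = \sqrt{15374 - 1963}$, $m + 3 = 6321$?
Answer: $- \frac{73980904}{4913} + \sqrt{13411} \approx -14942.0$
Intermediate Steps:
$m = 6318$ ($m = -3 + 6321 = 6318$)
$L = \sqrt{13411} \approx 115.81$
$\left(\left(\left(- \frac{7926}{-9826} + 3878\right) + m\right) - 25255\right) + L = \left(\left(\left(- \frac{7926}{-9826} + 3878\right) + 6318\right) - 25255\right) + \sqrt{13411} = \left(\left(\left(\left(-7926\right) \left(- \frac{1}{9826}\right) + 3878\right) + 6318\right) - 25255\right) + \sqrt{13411} = \left(\left(\left(\frac{3963}{4913} + 3878\right) + 6318\right) - 25255\right) + \sqrt{13411} = \left(\left(\frac{19056577}{4913} + 6318\right) - 25255\right) + \sqrt{13411} = \left(\frac{50096911}{4913} - 25255\right) + \sqrt{13411} = - \frac{73980904}{4913} + \sqrt{13411}$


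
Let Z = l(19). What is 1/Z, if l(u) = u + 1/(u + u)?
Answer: 38/723 ≈ 0.052559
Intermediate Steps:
l(u) = u + 1/(2*u)
Z = 723/38 (Z = 19 + (1/2)/19 = 19 + (1/2)*(1/19) = 19 + 1/38 = 723/38 ≈ 19.026)
1/Z = 1/(723/38) = 38/723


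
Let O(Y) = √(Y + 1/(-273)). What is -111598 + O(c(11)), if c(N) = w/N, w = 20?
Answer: -111598 + √16363347/3003 ≈ -1.1160e+5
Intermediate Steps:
c(N) = 20/N
O(Y) = √(-1/273 + Y) (O(Y) = √(Y - 1/273) = √(-1/273 + Y))
-111598 + O(c(11)) = -111598 + √(-273 + 74529*(20/11))/273 = -111598 + √(-273 + 1490580/11)/273 = -111598 + √(1487577/11)/273 = -111598 + (√16363347/11)/273 = -111598 + √16363347/3003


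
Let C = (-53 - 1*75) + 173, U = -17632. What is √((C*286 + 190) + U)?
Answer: 6*I*√127 ≈ 67.617*I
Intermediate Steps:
C = 45 (C = (-53 - 75) + 173 = -128 + 173 = 45)
√((C*286 + 190) + U) = √((45*286 + 190) - 17632) = √((12870 + 190) - 17632) = √(13060 - 17632) = √(-4572) = 6*I*√127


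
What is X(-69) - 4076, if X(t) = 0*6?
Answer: -4076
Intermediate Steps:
X(t) = 0
X(-69) - 4076 = 0 - 4076 = -4076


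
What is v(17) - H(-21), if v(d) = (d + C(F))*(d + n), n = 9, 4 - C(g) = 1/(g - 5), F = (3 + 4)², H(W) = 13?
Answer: 11713/22 ≈ 532.41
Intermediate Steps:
F = 49 (F = 7² = 49)
C(g) = 4 - 1/(-5 + g) (C(g) = 4 - 1/(g - 5) = 4 - 1/(-5 + g))
v(d) = (9 + d)*(175/44 + d) (v(d) = (d + (-21 + 4*49)/(-5 + 49))*(d + 9) = (d + (-21 + 196)/44)*(9 + d) = (d + (1/44)*175)*(9 + d) = (d + 175/44)*(9 + d) = (175/44 + d)*(9 + d) = (9 + d)*(175/44 + d))
v(17) - H(-21) = (1575/44 + 17² + (571/44)*17) - 1*13 = (1575/44 + 289 + 9707/44) - 13 = 11999/22 - 13 = 11713/22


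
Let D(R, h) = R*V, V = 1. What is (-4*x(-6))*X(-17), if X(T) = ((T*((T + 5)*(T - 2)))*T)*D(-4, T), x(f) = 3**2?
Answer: 9488448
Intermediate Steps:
x(f) = 9
D(R, h) = R (D(R, h) = R*1 = R)
X(T) = -4*T**2*(-2 + T)*(5 + T) (X(T) = ((T*((T + 5)*(T - 2)))*T)*(-4) = ((T*((5 + T)*(-2 + T)))*T)*(-4) = ((T*((-2 + T)*(5 + T)))*T)*(-4) = ((T*(-2 + T)*(5 + T))*T)*(-4) = (T**2*(-2 + T)*(5 + T))*(-4) = -4*T**2*(-2 + T)*(5 + T))
(-4*x(-6))*X(-17) = (-4*9)*(4*(-17)**2*(10 - 1*(-17)**2 - 3*(-17))) = -144*289*(10 - 1*289 + 51) = -144*289*(10 - 289 + 51) = -144*289*(-228) = -36*(-263568) = 9488448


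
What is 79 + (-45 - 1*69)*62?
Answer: -6989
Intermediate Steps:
79 + (-45 - 1*69)*62 = 79 + (-45 - 69)*62 = 79 - 114*62 = 79 - 7068 = -6989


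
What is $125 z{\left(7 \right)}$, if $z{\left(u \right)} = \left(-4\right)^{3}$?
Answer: $-8000$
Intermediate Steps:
$z{\left(u \right)} = -64$
$125 z{\left(7 \right)} = 125 \left(-64\right) = -8000$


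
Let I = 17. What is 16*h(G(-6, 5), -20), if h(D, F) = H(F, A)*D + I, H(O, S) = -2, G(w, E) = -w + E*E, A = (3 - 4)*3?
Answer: -720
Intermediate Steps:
A = -3 (A = -1*3 = -3)
G(w, E) = E² - w (G(w, E) = -w + E² = E² - w)
h(D, F) = 17 - 2*D (h(D, F) = -2*D + 17 = 17 - 2*D)
16*h(G(-6, 5), -20) = 16*(17 - 2*(5² - 1*(-6))) = 16*(17 - 2*(25 + 6)) = 16*(17 - 2*31) = 16*(17 - 62) = 16*(-45) = -720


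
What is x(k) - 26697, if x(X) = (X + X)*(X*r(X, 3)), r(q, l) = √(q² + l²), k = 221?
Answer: -26697 + 488410*√1954 ≈ 2.1563e+7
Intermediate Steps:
r(q, l) = √(l² + q²)
x(X) = 2*X²*√(9 + X²) (x(X) = (X + X)*(X*√(3² + X²)) = (2*X)*(X*√(9 + X²)) = 2*X²*√(9 + X²))
x(k) - 26697 = 2*221²*√(9 + 221²) - 26697 = 2*48841*√(9 + 48841) - 26697 = 2*48841*√48850 - 26697 = 2*48841*(5*√1954) - 26697 = 488410*√1954 - 26697 = -26697 + 488410*√1954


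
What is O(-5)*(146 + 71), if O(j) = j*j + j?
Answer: 4340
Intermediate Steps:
O(j) = j + j**2 (O(j) = j**2 + j = j + j**2)
O(-5)*(146 + 71) = (-5*(1 - 5))*(146 + 71) = -5*(-4)*217 = 20*217 = 4340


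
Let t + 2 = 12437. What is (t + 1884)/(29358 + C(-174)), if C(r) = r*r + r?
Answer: 4773/19820 ≈ 0.24082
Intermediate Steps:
t = 12435 (t = -2 + 12437 = 12435)
C(r) = r + r² (C(r) = r² + r = r + r²)
(t + 1884)/(29358 + C(-174)) = (12435 + 1884)/(29358 - 174*(1 - 174)) = 14319/(29358 - 174*(-173)) = 14319/(29358 + 30102) = 14319/59460 = 14319*(1/59460) = 4773/19820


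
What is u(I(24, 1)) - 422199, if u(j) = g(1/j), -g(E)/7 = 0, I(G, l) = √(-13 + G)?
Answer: -422199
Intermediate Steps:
g(E) = 0 (g(E) = -7*0 = 0)
u(j) = 0
u(I(24, 1)) - 422199 = 0 - 422199 = -422199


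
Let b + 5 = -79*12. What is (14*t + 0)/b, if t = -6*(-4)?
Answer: -336/953 ≈ -0.35257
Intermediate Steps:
t = 24
b = -953 (b = -5 - 79*12 = -5 - 1*948 = -5 - 948 = -953)
(14*t + 0)/b = (14*24 + 0)/(-953) = (336 + 0)*(-1/953) = 336*(-1/953) = -336/953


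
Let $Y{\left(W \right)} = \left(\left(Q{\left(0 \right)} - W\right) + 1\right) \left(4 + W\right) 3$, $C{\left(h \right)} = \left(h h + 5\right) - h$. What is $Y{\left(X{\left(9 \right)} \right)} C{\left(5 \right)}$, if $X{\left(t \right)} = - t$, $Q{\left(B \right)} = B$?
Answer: $-3750$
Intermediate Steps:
$C{\left(h \right)} = 5 + h^{2} - h$ ($C{\left(h \right)} = \left(h^{2} + 5\right) - h = \left(5 + h^{2}\right) - h = 5 + h^{2} - h$)
$Y{\left(W \right)} = \left(1 - W\right) \left(12 + 3 W\right)$ ($Y{\left(W \right)} = \left(\left(0 - W\right) + 1\right) \left(4 + W\right) 3 = \left(- W + 1\right) \left(12 + 3 W\right) = \left(1 - W\right) \left(12 + 3 W\right)$)
$Y{\left(X{\left(9 \right)} \right)} C{\left(5 \right)} = \left(12 - 9 \left(\left(-1\right) 9\right) - 3 \left(\left(-1\right) 9\right)^{2}\right) \left(5 + 5^{2} - 5\right) = \left(12 - -81 - 3 \left(-9\right)^{2}\right) \left(5 + 25 - 5\right) = \left(12 + 81 - 243\right) 25 = \left(-150\right) 25 = -3750$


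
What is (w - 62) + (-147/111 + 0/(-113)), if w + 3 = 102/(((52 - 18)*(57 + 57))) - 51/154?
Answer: -3606704/54131 ≈ -66.629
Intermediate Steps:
w = -4835/1463 (w = -3 + (102/(((52 - 18)*(57 + 57))) - 51/154) = -3 + (102/((34*114)) - 51*1/154) = -3 + (102/3876 - 51/154) = -3 + (102*(1/3876) - 51/154) = -3 + (1/38 - 51/154) = -3 - 446/1463 = -4835/1463 ≈ -3.3049)
(w - 62) + (-147/111 + 0/(-113)) = (-4835/1463 - 62) + (-147/111 + 0/(-113)) = -95541/1463 + (-147*1/111 + 0*(-1/113)) = -95541/1463 + (-49/37 + 0) = -95541/1463 - 49/37 = -3606704/54131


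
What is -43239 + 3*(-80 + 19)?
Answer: -43422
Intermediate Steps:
-43239 + 3*(-80 + 19) = -43239 + 3*(-61) = -43239 - 183 = -43422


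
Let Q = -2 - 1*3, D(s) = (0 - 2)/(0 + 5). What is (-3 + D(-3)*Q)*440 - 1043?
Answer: -1483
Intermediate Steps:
D(s) = -⅖ (D(s) = -2/5 = -2*⅕ = -⅖)
Q = -5 (Q = -2 - 3 = -5)
(-3 + D(-3)*Q)*440 - 1043 = (-3 - ⅖*(-5))*440 - 1043 = (-3 + 2)*440 - 1043 = -1*440 - 1043 = -440 - 1043 = -1483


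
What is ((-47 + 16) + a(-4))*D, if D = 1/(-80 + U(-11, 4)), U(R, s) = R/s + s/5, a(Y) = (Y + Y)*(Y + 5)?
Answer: 780/1639 ≈ 0.47590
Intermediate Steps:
a(Y) = 2*Y*(5 + Y) (a(Y) = (2*Y)*(5 + Y) = 2*Y*(5 + Y))
U(R, s) = s/5 + R/s (U(R, s) = R/s + s*(1/5) = R/s + s/5 = s/5 + R/s)
D = -20/1639 (D = 1/(-80 + ((1/5)*4 - 11/4)) = 1/(-80 + (4/5 - 11*1/4)) = 1/(-80 + (4/5 - 11/4)) = 1/(-80 - 39/20) = 1/(-1639/20) = -20/1639 ≈ -0.012203)
((-47 + 16) + a(-4))*D = ((-47 + 16) + 2*(-4)*(5 - 4))*(-20/1639) = (-31 + 2*(-4)*1)*(-20/1639) = (-31 - 8)*(-20/1639) = -39*(-20/1639) = 780/1639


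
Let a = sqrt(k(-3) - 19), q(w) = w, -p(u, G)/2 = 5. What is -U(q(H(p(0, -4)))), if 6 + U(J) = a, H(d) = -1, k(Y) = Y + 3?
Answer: 6 - I*sqrt(19) ≈ 6.0 - 4.3589*I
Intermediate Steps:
k(Y) = 3 + Y
p(u, G) = -10 (p(u, G) = -2*5 = -10)
a = I*sqrt(19) (a = sqrt((3 - 3) - 19) = sqrt(0 - 19) = sqrt(-19) = I*sqrt(19) ≈ 4.3589*I)
U(J) = -6 + I*sqrt(19)
-U(q(H(p(0, -4)))) = -(-6 + I*sqrt(19)) = 6 - I*sqrt(19)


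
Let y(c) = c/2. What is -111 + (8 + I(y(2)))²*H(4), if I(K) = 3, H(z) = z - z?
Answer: -111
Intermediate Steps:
y(c) = c/2 (y(c) = c*(½) = c/2)
H(z) = 0
-111 + (8 + I(y(2)))²*H(4) = -111 + (8 + 3)²*0 = -111 + 11²*0 = -111 + 121*0 = -111 + 0 = -111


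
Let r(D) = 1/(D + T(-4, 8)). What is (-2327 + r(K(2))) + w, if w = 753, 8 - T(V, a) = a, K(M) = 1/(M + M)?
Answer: -1570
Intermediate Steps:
K(M) = 1/(2*M)
T(V, a) = 8 - a
r(D) = 1/D (r(D) = 1/(D + (8 - 1*8)) = 1/(D + (8 - 8)) = 1/(D + 0) = 1/D)
(-2327 + r(K(2))) + w = (-2327 + 1/((½)/2)) + 753 = (-2327 + 1/((½)*(½))) + 753 = (-2327 + 1/(¼)) + 753 = (-2327 + 4) + 753 = -2323 + 753 = -1570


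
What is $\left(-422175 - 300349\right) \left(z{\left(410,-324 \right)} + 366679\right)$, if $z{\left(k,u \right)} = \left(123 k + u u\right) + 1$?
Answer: $-377219665064$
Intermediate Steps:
$z{\left(k,u \right)} = 1 + u^{2} + 123 k$ ($z{\left(k,u \right)} = \left(123 k + u^{2}\right) + 1 = \left(u^{2} + 123 k\right) + 1 = 1 + u^{2} + 123 k$)
$\left(-422175 - 300349\right) \left(z{\left(410,-324 \right)} + 366679\right) = \left(-422175 - 300349\right) \left(\left(1 + \left(-324\right)^{2} + 123 \cdot 410\right) + 366679\right) = - 722524 \left(\left(1 + 104976 + 50430\right) + 366679\right) = - 722524 \left(155407 + 366679\right) = \left(-722524\right) 522086 = -377219665064$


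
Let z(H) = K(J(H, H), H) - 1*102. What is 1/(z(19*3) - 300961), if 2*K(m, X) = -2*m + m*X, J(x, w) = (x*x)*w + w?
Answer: 1/4793312 ≈ 2.0862e-7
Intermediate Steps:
J(x, w) = w + w*x² (J(x, w) = x²*w + w = w*x² + w = w + w*x²)
K(m, X) = -m + X*m/2 (K(m, X) = (-2*m + m*X)/2 = (-2*m + X*m)/2 = -m + X*m/2)
z(H) = -102 + H*(1 + H²)*(-2 + H)/2 (z(H) = (H*(1 + H²))*(-2 + H)/2 - 1*102 = H*(1 + H²)*(-2 + H)/2 - 102 = -102 + H*(1 + H²)*(-2 + H)/2)
1/(z(19*3) - 300961) = 1/((-102 + (19*3)*(1 + (19*3)²)*(-2 + 19*3)/2) - 300961) = 1/((-102 + (½)*57*(1 + 57²)*(-2 + 57)) - 300961) = 1/((-102 + (½)*57*(1 + 3249)*55) - 300961) = 1/((-102 + (½)*57*3250*55) - 300961) = 1/((-102 + 5094375) - 300961) = 1/(5094273 - 300961) = 1/4793312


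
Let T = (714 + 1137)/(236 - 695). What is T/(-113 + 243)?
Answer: -617/19890 ≈ -0.031021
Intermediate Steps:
T = -617/153 (T = 1851/(-459) = 1851*(-1/459) = -617/153 ≈ -4.0327)
T/(-113 + 243) = -617/153/(-113 + 243) = -617/153/130 = (1/130)*(-617/153) = -617/19890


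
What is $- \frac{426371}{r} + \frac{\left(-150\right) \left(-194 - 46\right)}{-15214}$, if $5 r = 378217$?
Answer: $- \frac{23024926985}{2877096719} \approx -8.0028$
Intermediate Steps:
$r = \frac{378217}{5}$ ($r = \frac{1}{5} \cdot 378217 = \frac{378217}{5} \approx 75643.0$)
$- \frac{426371}{r} + \frac{\left(-150\right) \left(-194 - 46\right)}{-15214} = - \frac{426371}{\frac{378217}{5}} + \frac{\left(-150\right) \left(-194 - 46\right)}{-15214} = \left(-426371\right) \frac{5}{378217} + \left(-150\right) \left(-240\right) \left(- \frac{1}{15214}\right) = - \frac{2131855}{378217} + 36000 \left(- \frac{1}{15214}\right) = - \frac{2131855}{378217} - \frac{18000}{7607} = - \frac{23024926985}{2877096719}$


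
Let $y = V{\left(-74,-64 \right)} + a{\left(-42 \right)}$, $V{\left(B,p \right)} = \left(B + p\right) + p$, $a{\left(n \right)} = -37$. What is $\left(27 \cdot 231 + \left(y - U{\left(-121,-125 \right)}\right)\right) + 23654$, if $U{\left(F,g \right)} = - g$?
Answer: $29527$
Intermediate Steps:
$V{\left(B,p \right)} = B + 2 p$
$y = -239$ ($y = \left(-74 + 2 \left(-64\right)\right) - 37 = \left(-74 - 128\right) - 37 = -202 - 37 = -239$)
$\left(27 \cdot 231 + \left(y - U{\left(-121,-125 \right)}\right)\right) + 23654 = \left(27 \cdot 231 - \left(239 - -125\right)\right) + 23654 = \left(6237 - 364\right) + 23654 = 5873 + 23654 = 29527$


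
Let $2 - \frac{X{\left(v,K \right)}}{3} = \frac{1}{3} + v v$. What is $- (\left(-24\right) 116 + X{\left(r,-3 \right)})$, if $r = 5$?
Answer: $2854$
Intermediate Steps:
$X{\left(v,K \right)} = 5 - 3 v^{2}$ ($X{\left(v,K \right)} = 6 - 3 \left(\frac{1}{3} + v v\right) = 6 - 3 \left(\frac{1}{3} + v^{2}\right) = 6 - \left(1 + 3 v^{2}\right) = 5 - 3 v^{2}$)
$- (\left(-24\right) 116 + X{\left(r,-3 \right)}) = - (\left(-24\right) 116 + \left(5 - 3 \cdot 5^{2}\right)) = - (-2784 + \left(5 - 75\right)) = - (-2784 - 70) = \left(-1\right) \left(-2854\right) = 2854$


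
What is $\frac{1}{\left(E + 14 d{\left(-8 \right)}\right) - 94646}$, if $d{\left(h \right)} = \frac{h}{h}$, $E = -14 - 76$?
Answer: $- \frac{1}{94722} \approx -1.0557 \cdot 10^{-5}$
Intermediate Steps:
$E = -90$
$d{\left(h \right)} = 1$
$\frac{1}{\left(E + 14 d{\left(-8 \right)}\right) - 94646} = \frac{1}{\left(-90 + 14 \cdot 1\right) - 94646} = \frac{1}{\left(-90 + 14\right) - 94646} = \frac{1}{-76 - 94646} = \frac{1}{-94722} = - \frac{1}{94722}$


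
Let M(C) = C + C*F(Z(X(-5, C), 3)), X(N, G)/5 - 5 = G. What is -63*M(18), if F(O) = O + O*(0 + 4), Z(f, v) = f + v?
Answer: -670194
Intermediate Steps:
X(N, G) = 25 + 5*G
F(O) = 5*O (F(O) = O + O*4 = O + 4*O = 5*O)
M(C) = C + C*(140 + 25*C) (M(C) = C + C*(5*((25 + 5*C) + 3)) = C + C*(5*(28 + 5*C)) = C + C*(140 + 25*C))
-63*M(18) = -1134*(141 + 25*18) = -1134*(141 + 450) = -1134*591 = -63*10638 = -670194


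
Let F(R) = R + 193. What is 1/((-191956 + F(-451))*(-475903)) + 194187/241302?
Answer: 1480274866598963/1839429446127757 ≈ 0.80475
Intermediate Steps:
F(R) = 193 + R
1/((-191956 + F(-451))*(-475903)) + 194187/241302 = 1/((-191956 + (193 - 451))*(-475903)) + 194187/241302 = -1/475903/(-191956 - 258) + 194187*(1/241302) = -1/475903/(-192214) + 64729/80434 = -1/192214*(-1/475903) + 64729/80434 = 1/91475219242 + 64729/80434 = 1480274866598963/1839429446127757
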